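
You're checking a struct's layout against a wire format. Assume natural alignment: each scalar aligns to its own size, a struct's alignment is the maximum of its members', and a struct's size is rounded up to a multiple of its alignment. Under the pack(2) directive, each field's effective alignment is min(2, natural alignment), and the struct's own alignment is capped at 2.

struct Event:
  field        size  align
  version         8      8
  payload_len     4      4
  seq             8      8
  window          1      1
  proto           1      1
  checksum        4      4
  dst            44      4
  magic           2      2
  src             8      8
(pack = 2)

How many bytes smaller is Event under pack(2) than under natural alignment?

natural layout:
  @0: version [8B, align 8] → 8
  @8: payload_len [4B, align 4] → 12
  +4 pad (align 8)
  @16: seq [8B, align 8] → 24
  @24: window [1B, align 1] → 25
  @25: proto [1B, align 1] → 26
  +2 pad (align 4)
  @28: checksum [4B, align 4] → 32
  @32: dst [44B, align 4] → 76
  @76: magic [2B, align 2] → 78
  +2 pad (align 8)
  @80: src [8B, align 8] → 88
  size 88, align 8
packed(2) layout:
  @0: version [8B, align 2] → 8
  @8: payload_len [4B, align 2] → 12
  @12: seq [8B, align 2] → 20
  @20: window [1B, align 1] → 21
  @21: proto [1B, align 1] → 22
  @22: checksum [4B, align 2] → 26
  @26: dst [44B, align 2] → 70
  @70: magic [2B, align 2] → 72
  @72: src [8B, align 2] → 80
  size 80, align 2
88 − 80 = 8

8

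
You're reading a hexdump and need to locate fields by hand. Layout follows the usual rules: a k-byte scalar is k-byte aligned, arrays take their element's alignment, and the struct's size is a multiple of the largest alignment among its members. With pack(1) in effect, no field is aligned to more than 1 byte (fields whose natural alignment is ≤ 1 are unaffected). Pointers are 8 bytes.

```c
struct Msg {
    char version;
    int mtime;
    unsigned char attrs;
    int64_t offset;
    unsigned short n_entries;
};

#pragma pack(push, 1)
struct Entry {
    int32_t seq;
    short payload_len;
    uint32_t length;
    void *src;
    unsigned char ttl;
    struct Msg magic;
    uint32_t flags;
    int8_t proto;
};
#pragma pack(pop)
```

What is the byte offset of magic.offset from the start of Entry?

35

Msg: @0: version [1B, align 1] → 1; +3 pad (align 4); @4: mtime [4B, align 4] → 8; @8: attrs [1B, align 1] → 9; +7 pad (align 8); @16: offset [8B, align 8] → 24; @24: n_entries [2B, align 2] → 26; +6 tail pad (align 8); size 32, align 8
@0: seq [4B, align 1] → 4
@4: payload_len [2B, align 1] → 6
@6: length [4B, align 1] → 10
@10: src [8B, align 1] → 18
@18: ttl [1B, align 1] → 19
@19: magic [32B, align 1] → 51
within Msg: offset at 16
19 + 16 = 35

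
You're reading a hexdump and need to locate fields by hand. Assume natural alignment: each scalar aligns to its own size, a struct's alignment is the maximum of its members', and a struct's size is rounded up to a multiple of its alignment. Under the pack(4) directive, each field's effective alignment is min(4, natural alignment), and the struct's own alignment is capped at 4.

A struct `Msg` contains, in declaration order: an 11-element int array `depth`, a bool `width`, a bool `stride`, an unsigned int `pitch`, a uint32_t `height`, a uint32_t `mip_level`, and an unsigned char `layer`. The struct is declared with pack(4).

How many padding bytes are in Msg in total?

5

0..44  depth  (44B, 4-aligned)
44..45  width  (1B, 1-aligned)
45..46  stride  (1B, 1-aligned)
46..48  -- padding (2B)
48..52  pitch  (4B, 4-aligned)
52..56  height  (4B, 4-aligned)
56..60  mip_level  (4B, 4-aligned)
60..61  layer  (1B, 1-aligned)
61..64  -- tail padding (3B)
sizeof = 64, alignof = 4
data bytes 59, size 64 → padding 5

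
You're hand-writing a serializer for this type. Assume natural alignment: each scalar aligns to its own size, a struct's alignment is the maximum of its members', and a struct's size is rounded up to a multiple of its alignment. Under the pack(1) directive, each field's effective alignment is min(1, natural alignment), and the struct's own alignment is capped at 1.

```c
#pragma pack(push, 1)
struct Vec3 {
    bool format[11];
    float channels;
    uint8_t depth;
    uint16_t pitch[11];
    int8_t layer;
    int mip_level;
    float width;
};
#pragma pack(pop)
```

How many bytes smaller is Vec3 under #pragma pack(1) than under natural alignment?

natural layout:
  0..11  format  (11B, 1-aligned)
  11..12  -- padding (1B)
  12..16  channels  (4B, 4-aligned)
  16..17  depth  (1B, 1-aligned)
  17..18  -- padding (1B)
  18..40  pitch  (22B, 2-aligned)
  40..41  layer  (1B, 1-aligned)
  41..44  -- padding (3B)
  44..48  mip_level  (4B, 4-aligned)
  48..52  width  (4B, 4-aligned)
  sizeof = 52, alignof = 4
packed(1) layout:
  0..11  format  (11B, 1-aligned)
  11..15  channels  (4B, 1-aligned)
  15..16  depth  (1B, 1-aligned)
  16..38  pitch  (22B, 1-aligned)
  38..39  layer  (1B, 1-aligned)
  39..43  mip_level  (4B, 1-aligned)
  43..47  width  (4B, 1-aligned)
  sizeof = 47, alignof = 1
52 − 47 = 5

5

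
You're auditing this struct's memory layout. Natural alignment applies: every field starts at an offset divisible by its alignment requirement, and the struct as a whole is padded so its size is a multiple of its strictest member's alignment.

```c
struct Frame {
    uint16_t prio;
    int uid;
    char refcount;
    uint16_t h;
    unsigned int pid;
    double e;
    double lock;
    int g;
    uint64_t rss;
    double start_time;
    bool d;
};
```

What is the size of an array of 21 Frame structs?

1344

0..2  prio  (2B, 2-aligned)
2..4  -- padding (2B)
4..8  uid  (4B, 4-aligned)
8..9  refcount  (1B, 1-aligned)
9..10  -- padding (1B)
10..12  h  (2B, 2-aligned)
12..16  pid  (4B, 4-aligned)
16..24  e  (8B, 8-aligned)
24..32  lock  (8B, 8-aligned)
32..36  g  (4B, 4-aligned)
36..40  -- padding (4B)
40..48  rss  (8B, 8-aligned)
48..56  start_time  (8B, 8-aligned)
56..57  d  (1B, 1-aligned)
57..64  -- tail padding (7B)
sizeof = 64, alignof = 8
array of 21: 21 × 64 = 1344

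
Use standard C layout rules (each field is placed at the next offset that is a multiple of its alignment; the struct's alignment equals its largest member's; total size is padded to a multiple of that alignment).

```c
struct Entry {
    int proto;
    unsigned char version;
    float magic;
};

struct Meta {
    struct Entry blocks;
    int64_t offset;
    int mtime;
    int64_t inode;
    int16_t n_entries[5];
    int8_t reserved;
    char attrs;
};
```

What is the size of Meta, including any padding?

56 bytes

Entry: proto at 0 (size 4, align 4) → ends 4; version at 4 (size 1, align 1) → ends 5; pad 3 to align 4 for magic; magic at 8 (size 4, align 4) → ends 12; total 12 bytes, alignment 4
blocks at 0 (size 12, align 4) → ends 12
pad 4 to align 8 for offset
offset at 16 (size 8, align 8) → ends 24
mtime at 24 (size 4, align 4) → ends 28
pad 4 to align 8 for inode
inode at 32 (size 8, align 8) → ends 40
n_entries at 40 (size 10, align 2) → ends 50
reserved at 50 (size 1, align 1) → ends 51
attrs at 51 (size 1, align 1) → ends 52
tail pad 4 to reach multiple of 8
total 56 bytes, alignment 8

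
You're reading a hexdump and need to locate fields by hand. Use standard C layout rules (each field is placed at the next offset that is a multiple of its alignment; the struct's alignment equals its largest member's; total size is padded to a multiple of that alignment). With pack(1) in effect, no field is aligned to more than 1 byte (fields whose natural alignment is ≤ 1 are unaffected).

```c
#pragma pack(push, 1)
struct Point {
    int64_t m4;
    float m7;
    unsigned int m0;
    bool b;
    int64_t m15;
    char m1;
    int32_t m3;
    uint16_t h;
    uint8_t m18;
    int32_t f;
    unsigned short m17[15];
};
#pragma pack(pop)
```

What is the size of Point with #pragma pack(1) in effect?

0..8  m4  (8B, 1-aligned)
8..12  m7  (4B, 1-aligned)
12..16  m0  (4B, 1-aligned)
16..17  b  (1B, 1-aligned)
17..25  m15  (8B, 1-aligned)
25..26  m1  (1B, 1-aligned)
26..30  m3  (4B, 1-aligned)
30..32  h  (2B, 1-aligned)
32..33  m18  (1B, 1-aligned)
33..37  f  (4B, 1-aligned)
37..67  m17  (30B, 1-aligned)
sizeof = 67, alignof = 1

67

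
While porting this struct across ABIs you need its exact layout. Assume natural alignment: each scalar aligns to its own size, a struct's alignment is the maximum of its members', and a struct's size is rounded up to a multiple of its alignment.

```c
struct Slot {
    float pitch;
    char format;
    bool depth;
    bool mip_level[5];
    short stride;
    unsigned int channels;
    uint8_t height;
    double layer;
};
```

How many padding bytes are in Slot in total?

6

@0: pitch [4B, align 4] → 4
@4: format [1B, align 1] → 5
@5: depth [1B, align 1] → 6
@6: mip_level [5B, align 1] → 11
+1 pad (align 2)
@12: stride [2B, align 2] → 14
+2 pad (align 4)
@16: channels [4B, align 4] → 20
@20: height [1B, align 1] → 21
+3 pad (align 8)
@24: layer [8B, align 8] → 32
size 32, align 8
data bytes 26, size 32 → padding 6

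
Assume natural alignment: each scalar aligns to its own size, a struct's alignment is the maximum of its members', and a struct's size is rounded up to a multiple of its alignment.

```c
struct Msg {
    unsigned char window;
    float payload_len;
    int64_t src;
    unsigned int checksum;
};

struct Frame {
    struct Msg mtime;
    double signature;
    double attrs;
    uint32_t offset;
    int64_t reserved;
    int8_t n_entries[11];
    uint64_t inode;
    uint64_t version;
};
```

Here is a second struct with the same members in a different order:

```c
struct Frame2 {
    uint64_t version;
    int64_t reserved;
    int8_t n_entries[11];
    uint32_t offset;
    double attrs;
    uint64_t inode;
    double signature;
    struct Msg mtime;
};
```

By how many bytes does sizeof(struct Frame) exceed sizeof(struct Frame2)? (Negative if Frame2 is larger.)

Msg: window at 0 (size 1, align 1) → ends 1; pad 3 to align 4 for payload_len; payload_len at 4 (size 4, align 4) → ends 8; src at 8 (size 8, align 8) → ends 16; checksum at 16 (size 4, align 4) → ends 20; tail pad 4 to reach multiple of 8; total 24 bytes, alignment 8
mtime at 0 (size 24, align 8) → ends 24
signature at 24 (size 8, align 8) → ends 32
attrs at 32 (size 8, align 8) → ends 40
offset at 40 (size 4, align 4) → ends 44
pad 4 to align 8 for reserved
reserved at 48 (size 8, align 8) → ends 56
n_entries at 56 (size 11, align 1) → ends 67
pad 5 to align 8 for inode
inode at 72 (size 8, align 8) → ends 80
version at 80 (size 8, align 8) → ends 88
total 88 bytes, alignment 8
— Frame2 —
version at 0 (size 8, align 8) → ends 8
reserved at 8 (size 8, align 8) → ends 16
n_entries at 16 (size 11, align 1) → ends 27
pad 1 to align 4 for offset
offset at 28 (size 4, align 4) → ends 32
attrs at 32 (size 8, align 8) → ends 40
inode at 40 (size 8, align 8) → ends 48
signature at 48 (size 8, align 8) → ends 56
mtime at 56 (size 24, align 8) → ends 80
total 80 bytes, alignment 8
88 − 80 = 8

8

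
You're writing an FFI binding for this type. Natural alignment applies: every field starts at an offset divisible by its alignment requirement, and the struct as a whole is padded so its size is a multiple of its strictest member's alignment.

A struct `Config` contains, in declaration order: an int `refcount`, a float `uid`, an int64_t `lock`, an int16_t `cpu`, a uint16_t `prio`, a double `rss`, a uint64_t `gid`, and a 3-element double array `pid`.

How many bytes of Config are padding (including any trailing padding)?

@0: refcount [4B, align 4] → 4
@4: uid [4B, align 4] → 8
@8: lock [8B, align 8] → 16
@16: cpu [2B, align 2] → 18
@18: prio [2B, align 2] → 20
+4 pad (align 8)
@24: rss [8B, align 8] → 32
@32: gid [8B, align 8] → 40
@40: pid [24B, align 8] → 64
size 64, align 8
data bytes 60, size 64 → padding 4

4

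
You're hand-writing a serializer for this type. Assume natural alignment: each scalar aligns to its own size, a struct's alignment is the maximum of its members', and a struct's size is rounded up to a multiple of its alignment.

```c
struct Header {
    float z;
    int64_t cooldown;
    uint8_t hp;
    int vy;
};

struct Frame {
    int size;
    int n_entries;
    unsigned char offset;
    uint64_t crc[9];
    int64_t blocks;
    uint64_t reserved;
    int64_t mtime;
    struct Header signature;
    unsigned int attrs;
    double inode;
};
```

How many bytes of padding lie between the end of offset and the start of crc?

Header: @0: z [4B, align 4] → 4; +4 pad (align 8); @8: cooldown [8B, align 8] → 16; @16: hp [1B, align 1] → 17; +3 pad (align 4); @20: vy [4B, align 4] → 24; size 24, align 8
@0: size [4B, align 4] → 4
@4: n_entries [4B, align 4] → 8
@8: offset [1B, align 1] → 9
+7 pad (align 8)
@16: crc [72B, align 8] → 88

7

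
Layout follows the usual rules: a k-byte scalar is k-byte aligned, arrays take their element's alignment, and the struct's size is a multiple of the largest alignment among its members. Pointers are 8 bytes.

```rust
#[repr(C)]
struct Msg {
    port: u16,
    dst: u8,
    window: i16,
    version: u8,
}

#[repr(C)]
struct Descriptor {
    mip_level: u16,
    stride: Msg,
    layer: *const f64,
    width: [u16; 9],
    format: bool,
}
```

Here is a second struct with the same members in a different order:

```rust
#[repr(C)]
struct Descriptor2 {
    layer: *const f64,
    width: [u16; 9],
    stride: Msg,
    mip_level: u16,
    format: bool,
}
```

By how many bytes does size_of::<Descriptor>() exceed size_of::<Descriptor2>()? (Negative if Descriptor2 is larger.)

8

Msg: port at 0 (size 2, align 2) → ends 2; dst at 2 (size 1, align 1) → ends 3; pad 1 to align 2 for window; window at 4 (size 2, align 2) → ends 6; version at 6 (size 1, align 1) → ends 7; tail pad 1 to reach multiple of 2; total 8 bytes, alignment 2
mip_level at 0 (size 2, align 2) → ends 2
stride at 2 (size 8, align 2) → ends 10
pad 6 to align 8 for layer
layer at 16 (size 8, align 8) → ends 24
width at 24 (size 18, align 2) → ends 42
format at 42 (size 1, align 1) → ends 43
tail pad 5 to reach multiple of 8
total 48 bytes, alignment 8
— Descriptor2 —
layer at 0 (size 8, align 8) → ends 8
width at 8 (size 18, align 2) → ends 26
stride at 26 (size 8, align 2) → ends 34
mip_level at 34 (size 2, align 2) → ends 36
format at 36 (size 1, align 1) → ends 37
tail pad 3 to reach multiple of 8
total 40 bytes, alignment 8
48 − 40 = 8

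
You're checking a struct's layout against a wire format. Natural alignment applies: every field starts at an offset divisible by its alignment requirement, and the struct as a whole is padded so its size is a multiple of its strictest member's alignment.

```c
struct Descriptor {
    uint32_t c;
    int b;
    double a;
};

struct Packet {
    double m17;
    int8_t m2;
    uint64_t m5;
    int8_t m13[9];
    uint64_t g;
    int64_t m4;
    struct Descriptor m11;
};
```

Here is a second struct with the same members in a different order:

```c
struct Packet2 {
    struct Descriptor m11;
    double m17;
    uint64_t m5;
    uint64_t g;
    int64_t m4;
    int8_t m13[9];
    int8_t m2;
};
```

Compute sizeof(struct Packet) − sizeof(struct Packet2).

Descriptor: c at 0 (size 4, align 4) → ends 4; b at 4 (size 4, align 4) → ends 8; a at 8 (size 8, align 8) → ends 16; total 16 bytes, alignment 8
m17 at 0 (size 8, align 8) → ends 8
m2 at 8 (size 1, align 1) → ends 9
pad 7 to align 8 for m5
m5 at 16 (size 8, align 8) → ends 24
m13 at 24 (size 9, align 1) → ends 33
pad 7 to align 8 for g
g at 40 (size 8, align 8) → ends 48
m4 at 48 (size 8, align 8) → ends 56
m11 at 56 (size 16, align 8) → ends 72
total 72 bytes, alignment 8
— Packet2 —
m11 at 0 (size 16, align 8) → ends 16
m17 at 16 (size 8, align 8) → ends 24
m5 at 24 (size 8, align 8) → ends 32
g at 32 (size 8, align 8) → ends 40
m4 at 40 (size 8, align 8) → ends 48
m13 at 48 (size 9, align 1) → ends 57
m2 at 57 (size 1, align 1) → ends 58
tail pad 6 to reach multiple of 8
total 64 bytes, alignment 8
72 − 64 = 8

8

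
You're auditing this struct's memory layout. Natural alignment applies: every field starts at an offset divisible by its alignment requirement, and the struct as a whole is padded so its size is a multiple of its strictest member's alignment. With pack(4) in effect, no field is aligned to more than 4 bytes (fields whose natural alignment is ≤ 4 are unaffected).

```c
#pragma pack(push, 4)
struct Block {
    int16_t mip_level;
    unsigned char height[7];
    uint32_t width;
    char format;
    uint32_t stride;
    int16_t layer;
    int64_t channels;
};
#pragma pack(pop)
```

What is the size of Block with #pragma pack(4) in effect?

36

@0: mip_level [2B, align 2] → 2
@2: height [7B, align 1] → 9
+3 pad (align 4)
@12: width [4B, align 4] → 16
@16: format [1B, align 1] → 17
+3 pad (align 4)
@20: stride [4B, align 4] → 24
@24: layer [2B, align 2] → 26
+2 pad (align 4)
@28: channels [8B, align 4] → 36
size 36, align 4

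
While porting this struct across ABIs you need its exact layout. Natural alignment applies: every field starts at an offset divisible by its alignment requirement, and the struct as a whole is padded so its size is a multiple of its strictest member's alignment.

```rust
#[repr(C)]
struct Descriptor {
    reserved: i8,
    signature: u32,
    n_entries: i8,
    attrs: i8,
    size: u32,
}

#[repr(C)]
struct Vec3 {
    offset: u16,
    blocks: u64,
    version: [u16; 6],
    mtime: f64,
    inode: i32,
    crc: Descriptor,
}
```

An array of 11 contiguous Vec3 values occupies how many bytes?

Descriptor: 0..1  reserved  (1B, 1-aligned); 1..4  -- padding (3B); 4..8  signature  (4B, 4-aligned); 8..9  n_entries  (1B, 1-aligned); 9..10  attrs  (1B, 1-aligned); 10..12  -- padding (2B); 12..16  size  (4B, 4-aligned); sizeof = 16, alignof = 4
0..2  offset  (2B, 2-aligned)
2..8  -- padding (6B)
8..16  blocks  (8B, 8-aligned)
16..28  version  (12B, 2-aligned)
28..32  -- padding (4B)
32..40  mtime  (8B, 8-aligned)
40..44  inode  (4B, 4-aligned)
44..60  crc  (16B, 4-aligned)
60..64  -- tail padding (4B)
sizeof = 64, alignof = 8
array of 11: 11 × 64 = 704

704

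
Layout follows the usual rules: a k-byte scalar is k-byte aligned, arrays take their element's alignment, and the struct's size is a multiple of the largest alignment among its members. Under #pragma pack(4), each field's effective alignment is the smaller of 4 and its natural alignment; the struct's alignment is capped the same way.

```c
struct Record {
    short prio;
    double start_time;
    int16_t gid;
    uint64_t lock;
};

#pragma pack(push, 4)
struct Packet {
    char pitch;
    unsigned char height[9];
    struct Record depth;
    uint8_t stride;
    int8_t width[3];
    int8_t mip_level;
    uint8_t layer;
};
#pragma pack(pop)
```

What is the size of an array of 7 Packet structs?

Record: prio at 0 (size 2, align 2) → ends 2; pad 6 to align 8 for start_time; start_time at 8 (size 8, align 8) → ends 16; gid at 16 (size 2, align 2) → ends 18; pad 6 to align 8 for lock; lock at 24 (size 8, align 8) → ends 32; total 32 bytes, alignment 8
pitch at 0 (size 1, align 1) → ends 1
height at 1 (size 9, align 1) → ends 10
pad 2 to align 4 for depth
depth at 12 (size 32, align 4) → ends 44
stride at 44 (size 1, align 1) → ends 45
width at 45 (size 3, align 1) → ends 48
mip_level at 48 (size 1, align 1) → ends 49
layer at 49 (size 1, align 1) → ends 50
tail pad 2 to reach multiple of 4
total 52 bytes, alignment 4
array of 7: 7 × 52 = 364

364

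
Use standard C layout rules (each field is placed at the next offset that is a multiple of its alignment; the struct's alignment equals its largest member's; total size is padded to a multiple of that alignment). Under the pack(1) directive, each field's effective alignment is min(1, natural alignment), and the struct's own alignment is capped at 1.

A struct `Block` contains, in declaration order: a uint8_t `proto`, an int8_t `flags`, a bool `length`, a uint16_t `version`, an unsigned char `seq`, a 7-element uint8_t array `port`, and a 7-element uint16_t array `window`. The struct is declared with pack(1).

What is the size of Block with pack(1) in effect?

27

proto at 0 (size 1, align 1) → ends 1
flags at 1 (size 1, align 1) → ends 2
length at 2 (size 1, align 1) → ends 3
version at 3 (size 2, align 1) → ends 5
seq at 5 (size 1, align 1) → ends 6
port at 6 (size 7, align 1) → ends 13
window at 13 (size 14, align 1) → ends 27
total 27 bytes, alignment 1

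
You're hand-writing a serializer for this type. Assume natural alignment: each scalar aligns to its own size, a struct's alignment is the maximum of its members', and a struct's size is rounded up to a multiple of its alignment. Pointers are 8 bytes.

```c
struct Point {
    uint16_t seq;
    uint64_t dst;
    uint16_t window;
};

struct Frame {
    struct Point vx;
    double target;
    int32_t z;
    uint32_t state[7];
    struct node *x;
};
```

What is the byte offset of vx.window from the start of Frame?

Point: seq at 0 (size 2, align 2) → ends 2; pad 6 to align 8 for dst; dst at 8 (size 8, align 8) → ends 16; window at 16 (size 2, align 2) → ends 18; tail pad 6 to reach multiple of 8; total 24 bytes, alignment 8
vx at 0 (size 24, align 8) → ends 24
within Point: window at 16
0 + 16 = 16

16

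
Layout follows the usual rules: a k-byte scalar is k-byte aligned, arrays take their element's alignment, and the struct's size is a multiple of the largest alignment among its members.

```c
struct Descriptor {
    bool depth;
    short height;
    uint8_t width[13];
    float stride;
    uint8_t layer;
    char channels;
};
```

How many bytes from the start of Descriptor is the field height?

2

@0: depth [1B, align 1] → 1
+1 pad (align 2)
@2: height [2B, align 2] → 4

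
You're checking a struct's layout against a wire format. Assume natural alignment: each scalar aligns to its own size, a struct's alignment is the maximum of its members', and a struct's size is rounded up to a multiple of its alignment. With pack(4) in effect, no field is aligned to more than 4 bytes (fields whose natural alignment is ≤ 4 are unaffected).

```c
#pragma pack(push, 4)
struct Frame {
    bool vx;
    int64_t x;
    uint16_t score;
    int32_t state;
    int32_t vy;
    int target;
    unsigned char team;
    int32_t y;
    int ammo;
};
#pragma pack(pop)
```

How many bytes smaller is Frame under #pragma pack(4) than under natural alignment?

8

natural layout:
  @0: vx [1B, align 1] → 1
  +7 pad (align 8)
  @8: x [8B, align 8] → 16
  @16: score [2B, align 2] → 18
  +2 pad (align 4)
  @20: state [4B, align 4] → 24
  @24: vy [4B, align 4] → 28
  @28: target [4B, align 4] → 32
  @32: team [1B, align 1] → 33
  +3 pad (align 4)
  @36: y [4B, align 4] → 40
  @40: ammo [4B, align 4] → 44
  +4 tail pad (align 8)
  size 48, align 8
packed(4) layout:
  @0: vx [1B, align 1] → 1
  +3 pad (align 4)
  @4: x [8B, align 4] → 12
  @12: score [2B, align 2] → 14
  +2 pad (align 4)
  @16: state [4B, align 4] → 20
  @20: vy [4B, align 4] → 24
  @24: target [4B, align 4] → 28
  @28: team [1B, align 1] → 29
  +3 pad (align 4)
  @32: y [4B, align 4] → 36
  @36: ammo [4B, align 4] → 40
  size 40, align 4
48 − 40 = 8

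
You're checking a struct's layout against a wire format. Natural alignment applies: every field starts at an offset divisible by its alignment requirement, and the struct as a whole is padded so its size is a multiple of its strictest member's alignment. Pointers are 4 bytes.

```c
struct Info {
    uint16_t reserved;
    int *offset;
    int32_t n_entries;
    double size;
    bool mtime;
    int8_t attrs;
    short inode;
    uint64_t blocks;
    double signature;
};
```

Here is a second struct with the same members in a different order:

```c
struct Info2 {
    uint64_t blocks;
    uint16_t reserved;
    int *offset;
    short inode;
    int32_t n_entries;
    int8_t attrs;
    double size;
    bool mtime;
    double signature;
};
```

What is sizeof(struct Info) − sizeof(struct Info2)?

reserved at 0 (size 2, align 2) → ends 2
pad 2 to align 4 for offset
offset at 4 (size 4, align 4) → ends 8
n_entries at 8 (size 4, align 4) → ends 12
pad 4 to align 8 for size
size at 16 (size 8, align 8) → ends 24
mtime at 24 (size 1, align 1) → ends 25
attrs at 25 (size 1, align 1) → ends 26
inode at 26 (size 2, align 2) → ends 28
pad 4 to align 8 for blocks
blocks at 32 (size 8, align 8) → ends 40
signature at 40 (size 8, align 8) → ends 48
total 48 bytes, alignment 8
— Info2 —
blocks at 0 (size 8, align 8) → ends 8
reserved at 8 (size 2, align 2) → ends 10
pad 2 to align 4 for offset
offset at 12 (size 4, align 4) → ends 16
inode at 16 (size 2, align 2) → ends 18
pad 2 to align 4 for n_entries
n_entries at 20 (size 4, align 4) → ends 24
attrs at 24 (size 1, align 1) → ends 25
pad 7 to align 8 for size
size at 32 (size 8, align 8) → ends 40
mtime at 40 (size 1, align 1) → ends 41
pad 7 to align 8 for signature
signature at 48 (size 8, align 8) → ends 56
total 56 bytes, alignment 8
48 − 56 = -8

-8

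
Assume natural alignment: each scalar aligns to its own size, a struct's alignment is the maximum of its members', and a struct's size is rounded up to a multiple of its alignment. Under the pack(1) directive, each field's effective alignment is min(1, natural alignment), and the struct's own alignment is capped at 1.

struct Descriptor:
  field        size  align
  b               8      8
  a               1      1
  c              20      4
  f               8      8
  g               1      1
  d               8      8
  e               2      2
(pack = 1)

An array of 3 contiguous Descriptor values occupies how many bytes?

144

@0: b [8B, align 1] → 8
@8: a [1B, align 1] → 9
@9: c [20B, align 1] → 29
@29: f [8B, align 1] → 37
@37: g [1B, align 1] → 38
@38: d [8B, align 1] → 46
@46: e [2B, align 1] → 48
size 48, align 1
array of 3: 3 × 48 = 144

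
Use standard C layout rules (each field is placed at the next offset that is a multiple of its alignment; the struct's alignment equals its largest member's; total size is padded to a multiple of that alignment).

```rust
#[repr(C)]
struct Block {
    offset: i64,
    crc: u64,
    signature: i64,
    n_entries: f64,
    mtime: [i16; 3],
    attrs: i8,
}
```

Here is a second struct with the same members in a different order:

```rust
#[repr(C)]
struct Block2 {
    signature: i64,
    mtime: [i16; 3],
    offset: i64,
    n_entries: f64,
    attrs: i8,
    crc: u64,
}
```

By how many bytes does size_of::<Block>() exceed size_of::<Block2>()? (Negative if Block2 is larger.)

-8

offset at 0 (size 8, align 8) → ends 8
crc at 8 (size 8, align 8) → ends 16
signature at 16 (size 8, align 8) → ends 24
n_entries at 24 (size 8, align 8) → ends 32
mtime at 32 (size 6, align 2) → ends 38
attrs at 38 (size 1, align 1) → ends 39
tail pad 1 to reach multiple of 8
total 40 bytes, alignment 8
— Block2 —
signature at 0 (size 8, align 8) → ends 8
mtime at 8 (size 6, align 2) → ends 14
pad 2 to align 8 for offset
offset at 16 (size 8, align 8) → ends 24
n_entries at 24 (size 8, align 8) → ends 32
attrs at 32 (size 1, align 1) → ends 33
pad 7 to align 8 for crc
crc at 40 (size 8, align 8) → ends 48
total 48 bytes, alignment 8
40 − 48 = -8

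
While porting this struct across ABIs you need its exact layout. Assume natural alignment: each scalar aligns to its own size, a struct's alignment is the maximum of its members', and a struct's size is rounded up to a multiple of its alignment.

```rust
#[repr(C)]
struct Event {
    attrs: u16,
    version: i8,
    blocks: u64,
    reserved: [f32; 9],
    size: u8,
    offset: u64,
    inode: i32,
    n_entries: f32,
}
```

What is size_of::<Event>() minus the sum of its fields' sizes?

attrs at 0 (size 2, align 2) → ends 2
version at 2 (size 1, align 1) → ends 3
pad 5 to align 8 for blocks
blocks at 8 (size 8, align 8) → ends 16
reserved at 16 (size 36, align 4) → ends 52
size at 52 (size 1, align 1) → ends 53
pad 3 to align 8 for offset
offset at 56 (size 8, align 8) → ends 64
inode at 64 (size 4, align 4) → ends 68
n_entries at 68 (size 4, align 4) → ends 72
total 72 bytes, alignment 8
data bytes 64, size 72 → padding 8

8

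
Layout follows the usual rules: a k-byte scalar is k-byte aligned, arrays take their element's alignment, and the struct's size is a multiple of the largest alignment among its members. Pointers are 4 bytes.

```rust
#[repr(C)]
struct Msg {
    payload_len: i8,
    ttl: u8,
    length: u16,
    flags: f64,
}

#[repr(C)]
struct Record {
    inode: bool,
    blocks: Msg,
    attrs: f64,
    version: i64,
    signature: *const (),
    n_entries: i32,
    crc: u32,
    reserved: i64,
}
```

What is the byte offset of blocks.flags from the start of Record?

16

Msg: payload_len at 0 (size 1, align 1) → ends 1; ttl at 1 (size 1, align 1) → ends 2; length at 2 (size 2, align 2) → ends 4; pad 4 to align 8 for flags; flags at 8 (size 8, align 8) → ends 16; total 16 bytes, alignment 8
inode at 0 (size 1, align 1) → ends 1
pad 7 to align 8 for blocks
blocks at 8 (size 16, align 8) → ends 24
within Msg: flags at 8
8 + 8 = 16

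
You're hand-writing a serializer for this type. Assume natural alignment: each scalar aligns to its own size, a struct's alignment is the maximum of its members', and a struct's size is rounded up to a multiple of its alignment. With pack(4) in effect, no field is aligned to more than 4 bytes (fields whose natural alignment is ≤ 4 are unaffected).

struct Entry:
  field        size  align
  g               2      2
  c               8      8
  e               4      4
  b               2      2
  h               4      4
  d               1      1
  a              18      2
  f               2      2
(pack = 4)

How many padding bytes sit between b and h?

2

0..2  g  (2B, 2-aligned)
2..4  -- padding (2B)
4..12  c  (8B, 4-aligned)
12..16  e  (4B, 4-aligned)
16..18  b  (2B, 2-aligned)
18..20  -- padding (2B)
20..24  h  (4B, 4-aligned)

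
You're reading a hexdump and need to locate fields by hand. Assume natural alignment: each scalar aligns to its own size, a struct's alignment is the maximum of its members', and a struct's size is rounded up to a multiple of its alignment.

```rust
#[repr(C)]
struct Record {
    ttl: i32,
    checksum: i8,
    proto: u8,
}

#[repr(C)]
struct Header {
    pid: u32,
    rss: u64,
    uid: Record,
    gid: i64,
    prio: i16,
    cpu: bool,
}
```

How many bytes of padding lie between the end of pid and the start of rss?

Record: ttl at 0 (size 4, align 4) → ends 4; checksum at 4 (size 1, align 1) → ends 5; proto at 5 (size 1, align 1) → ends 6; tail pad 2 to reach multiple of 4; total 8 bytes, alignment 4
pid at 0 (size 4, align 4) → ends 4
pad 4 to align 8 for rss
rss at 8 (size 8, align 8) → ends 16

4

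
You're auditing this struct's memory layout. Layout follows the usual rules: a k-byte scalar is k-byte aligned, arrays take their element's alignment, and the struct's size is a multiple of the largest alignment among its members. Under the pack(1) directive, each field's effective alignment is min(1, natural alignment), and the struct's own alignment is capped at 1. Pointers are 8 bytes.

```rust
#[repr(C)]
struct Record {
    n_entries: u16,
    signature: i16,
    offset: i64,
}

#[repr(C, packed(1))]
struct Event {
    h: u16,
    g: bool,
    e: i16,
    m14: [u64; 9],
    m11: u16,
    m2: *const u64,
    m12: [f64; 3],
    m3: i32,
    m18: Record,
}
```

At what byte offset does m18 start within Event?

Record: n_entries at 0 (size 2, align 2) → ends 2; signature at 2 (size 2, align 2) → ends 4; pad 4 to align 8 for offset; offset at 8 (size 8, align 8) → ends 16; total 16 bytes, alignment 8
h at 0 (size 2, align 1) → ends 2
g at 2 (size 1, align 1) → ends 3
e at 3 (size 2, align 1) → ends 5
m14 at 5 (size 72, align 1) → ends 77
m11 at 77 (size 2, align 1) → ends 79
m2 at 79 (size 8, align 1) → ends 87
m12 at 87 (size 24, align 1) → ends 111
m3 at 111 (size 4, align 1) → ends 115
m18 at 115 (size 16, align 1) → ends 131

115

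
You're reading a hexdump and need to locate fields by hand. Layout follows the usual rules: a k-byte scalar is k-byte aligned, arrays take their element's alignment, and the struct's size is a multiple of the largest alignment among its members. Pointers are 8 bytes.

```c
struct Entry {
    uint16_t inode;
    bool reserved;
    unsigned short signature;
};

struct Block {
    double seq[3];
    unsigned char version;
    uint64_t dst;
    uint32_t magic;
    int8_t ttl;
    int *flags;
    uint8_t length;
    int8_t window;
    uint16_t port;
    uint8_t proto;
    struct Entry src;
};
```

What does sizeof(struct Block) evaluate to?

Entry: 0..2  inode  (2B, 2-aligned); 2..3  reserved  (1B, 1-aligned); 3..4  -- padding (1B); 4..6  signature  (2B, 2-aligned); sizeof = 6, alignof = 2
0..24  seq  (24B, 8-aligned)
24..25  version  (1B, 1-aligned)
25..32  -- padding (7B)
32..40  dst  (8B, 8-aligned)
40..44  magic  (4B, 4-aligned)
44..45  ttl  (1B, 1-aligned)
45..48  -- padding (3B)
48..56  flags  (8B, 8-aligned)
56..57  length  (1B, 1-aligned)
57..58  window  (1B, 1-aligned)
58..60  port  (2B, 2-aligned)
60..61  proto  (1B, 1-aligned)
61..62  -- padding (1B)
62..68  src  (6B, 2-aligned)
68..72  -- tail padding (4B)
sizeof = 72, alignof = 8

72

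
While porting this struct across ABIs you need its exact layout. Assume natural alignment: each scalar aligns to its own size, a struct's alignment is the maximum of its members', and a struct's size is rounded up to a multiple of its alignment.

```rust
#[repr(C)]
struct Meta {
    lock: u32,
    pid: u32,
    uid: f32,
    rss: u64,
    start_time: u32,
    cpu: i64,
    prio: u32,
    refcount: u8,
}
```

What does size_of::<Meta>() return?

48

@0: lock [4B, align 4] → 4
@4: pid [4B, align 4] → 8
@8: uid [4B, align 4] → 12
+4 pad (align 8)
@16: rss [8B, align 8] → 24
@24: start_time [4B, align 4] → 28
+4 pad (align 8)
@32: cpu [8B, align 8] → 40
@40: prio [4B, align 4] → 44
@44: refcount [1B, align 1] → 45
+3 tail pad (align 8)
size 48, align 8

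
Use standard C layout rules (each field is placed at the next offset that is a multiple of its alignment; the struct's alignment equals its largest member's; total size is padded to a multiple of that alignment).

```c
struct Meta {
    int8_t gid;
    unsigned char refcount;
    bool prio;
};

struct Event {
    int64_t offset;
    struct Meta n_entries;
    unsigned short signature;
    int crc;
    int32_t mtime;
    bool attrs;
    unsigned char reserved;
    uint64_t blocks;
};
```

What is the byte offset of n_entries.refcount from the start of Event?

9

Meta: @0: gid [1B, align 1] → 1; @1: refcount [1B, align 1] → 2; @2: prio [1B, align 1] → 3; size 3, align 1
@0: offset [8B, align 8] → 8
@8: n_entries [3B, align 1] → 11
within Meta: refcount at 1
8 + 1 = 9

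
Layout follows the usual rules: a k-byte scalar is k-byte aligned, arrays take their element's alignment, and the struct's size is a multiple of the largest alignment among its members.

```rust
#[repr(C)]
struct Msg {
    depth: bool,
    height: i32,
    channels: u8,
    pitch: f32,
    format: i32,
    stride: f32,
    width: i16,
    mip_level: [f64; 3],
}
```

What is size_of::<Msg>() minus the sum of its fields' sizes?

@0: depth [1B, align 1] → 1
+3 pad (align 4)
@4: height [4B, align 4] → 8
@8: channels [1B, align 1] → 9
+3 pad (align 4)
@12: pitch [4B, align 4] → 16
@16: format [4B, align 4] → 20
@20: stride [4B, align 4] → 24
@24: width [2B, align 2] → 26
+6 pad (align 8)
@32: mip_level [24B, align 8] → 56
size 56, align 8
data bytes 44, size 56 → padding 12

12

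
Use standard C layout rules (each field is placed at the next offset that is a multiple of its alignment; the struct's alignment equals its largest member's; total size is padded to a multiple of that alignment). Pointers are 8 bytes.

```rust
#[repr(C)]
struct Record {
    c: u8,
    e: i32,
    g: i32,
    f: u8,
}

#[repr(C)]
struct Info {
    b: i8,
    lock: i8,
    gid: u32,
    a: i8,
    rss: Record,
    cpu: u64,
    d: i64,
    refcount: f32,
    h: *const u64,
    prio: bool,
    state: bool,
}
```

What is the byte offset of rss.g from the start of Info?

Record: @0: c [1B, align 1] → 1; +3 pad (align 4); @4: e [4B, align 4] → 8; @8: g [4B, align 4] → 12; @12: f [1B, align 1] → 13; +3 tail pad (align 4); size 16, align 4
@0: b [1B, align 1] → 1
@1: lock [1B, align 1] → 2
+2 pad (align 4)
@4: gid [4B, align 4] → 8
@8: a [1B, align 1] → 9
+3 pad (align 4)
@12: rss [16B, align 4] → 28
within Record: g at 8
12 + 8 = 20

20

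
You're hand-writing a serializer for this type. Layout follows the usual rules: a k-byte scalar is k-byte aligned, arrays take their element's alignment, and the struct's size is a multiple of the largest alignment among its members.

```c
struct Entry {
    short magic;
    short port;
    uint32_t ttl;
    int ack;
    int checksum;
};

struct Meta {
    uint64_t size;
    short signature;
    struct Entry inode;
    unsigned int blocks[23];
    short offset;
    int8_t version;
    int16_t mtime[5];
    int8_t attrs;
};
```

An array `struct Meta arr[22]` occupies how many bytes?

Entry: magic at 0 (size 2, align 2) → ends 2; port at 2 (size 2, align 2) → ends 4; ttl at 4 (size 4, align 4) → ends 8; ack at 8 (size 4, align 4) → ends 12; checksum at 12 (size 4, align 4) → ends 16; total 16 bytes, alignment 4
size at 0 (size 8, align 8) → ends 8
signature at 8 (size 2, align 2) → ends 10
pad 2 to align 4 for inode
inode at 12 (size 16, align 4) → ends 28
blocks at 28 (size 92, align 4) → ends 120
offset at 120 (size 2, align 2) → ends 122
version at 122 (size 1, align 1) → ends 123
pad 1 to align 2 for mtime
mtime at 124 (size 10, align 2) → ends 134
attrs at 134 (size 1, align 1) → ends 135
tail pad 1 to reach multiple of 8
total 136 bytes, alignment 8
array of 22: 22 × 136 = 2992

2992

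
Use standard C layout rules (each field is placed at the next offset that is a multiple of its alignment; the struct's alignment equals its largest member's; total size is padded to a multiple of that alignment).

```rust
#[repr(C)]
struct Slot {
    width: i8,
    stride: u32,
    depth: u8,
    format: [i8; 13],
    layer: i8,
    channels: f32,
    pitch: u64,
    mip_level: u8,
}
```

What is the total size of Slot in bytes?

width at 0 (size 1, align 1) → ends 1
pad 3 to align 4 for stride
stride at 4 (size 4, align 4) → ends 8
depth at 8 (size 1, align 1) → ends 9
format at 9 (size 13, align 1) → ends 22
layer at 22 (size 1, align 1) → ends 23
pad 1 to align 4 for channels
channels at 24 (size 4, align 4) → ends 28
pad 4 to align 8 for pitch
pitch at 32 (size 8, align 8) → ends 40
mip_level at 40 (size 1, align 1) → ends 41
tail pad 7 to reach multiple of 8
total 48 bytes, alignment 8

48 bytes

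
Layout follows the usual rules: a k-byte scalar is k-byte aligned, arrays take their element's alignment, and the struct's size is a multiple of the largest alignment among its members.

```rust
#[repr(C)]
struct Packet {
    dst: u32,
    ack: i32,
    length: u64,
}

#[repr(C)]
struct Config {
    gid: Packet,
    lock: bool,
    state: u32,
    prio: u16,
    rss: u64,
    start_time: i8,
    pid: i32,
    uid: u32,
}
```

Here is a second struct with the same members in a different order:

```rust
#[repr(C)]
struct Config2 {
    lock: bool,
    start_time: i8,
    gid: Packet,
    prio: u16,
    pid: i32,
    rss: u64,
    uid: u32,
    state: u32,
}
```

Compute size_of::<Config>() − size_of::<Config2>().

8

Packet: @0: dst [4B, align 4] → 4; @4: ack [4B, align 4] → 8; @8: length [8B, align 8] → 16; size 16, align 8
@0: gid [16B, align 8] → 16
@16: lock [1B, align 1] → 17
+3 pad (align 4)
@20: state [4B, align 4] → 24
@24: prio [2B, align 2] → 26
+6 pad (align 8)
@32: rss [8B, align 8] → 40
@40: start_time [1B, align 1] → 41
+3 pad (align 4)
@44: pid [4B, align 4] → 48
@48: uid [4B, align 4] → 52
+4 tail pad (align 8)
size 56, align 8
— Config2 —
@0: lock [1B, align 1] → 1
@1: start_time [1B, align 1] → 2
+6 pad (align 8)
@8: gid [16B, align 8] → 24
@24: prio [2B, align 2] → 26
+2 pad (align 4)
@28: pid [4B, align 4] → 32
@32: rss [8B, align 8] → 40
@40: uid [4B, align 4] → 44
@44: state [4B, align 4] → 48
size 48, align 8
56 − 48 = 8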